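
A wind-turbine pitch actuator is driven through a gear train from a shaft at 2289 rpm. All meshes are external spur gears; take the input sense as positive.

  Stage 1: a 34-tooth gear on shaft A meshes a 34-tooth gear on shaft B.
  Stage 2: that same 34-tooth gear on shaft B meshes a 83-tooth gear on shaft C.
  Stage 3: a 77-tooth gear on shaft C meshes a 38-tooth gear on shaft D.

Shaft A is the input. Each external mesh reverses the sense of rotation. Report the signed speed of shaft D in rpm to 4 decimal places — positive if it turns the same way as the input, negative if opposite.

-1900.0006 rpm (opposite to input, |ω| = 1900.0006 rpm)

Stage 1 [34T→34T]: ω = 2289.0000×34/34 = 2289.0000 rpm, dir flips to −; running = −2289.0000
Stage 2 [34T→83T]: ω = 2289.0000×34/83 = 937.6627 rpm, dir flips to +; running = +937.6627
Stage 3 [77T→38T]: ω = 937.6627×77/38 = 1900.0006 rpm, dir flips to −; running = −1900.0006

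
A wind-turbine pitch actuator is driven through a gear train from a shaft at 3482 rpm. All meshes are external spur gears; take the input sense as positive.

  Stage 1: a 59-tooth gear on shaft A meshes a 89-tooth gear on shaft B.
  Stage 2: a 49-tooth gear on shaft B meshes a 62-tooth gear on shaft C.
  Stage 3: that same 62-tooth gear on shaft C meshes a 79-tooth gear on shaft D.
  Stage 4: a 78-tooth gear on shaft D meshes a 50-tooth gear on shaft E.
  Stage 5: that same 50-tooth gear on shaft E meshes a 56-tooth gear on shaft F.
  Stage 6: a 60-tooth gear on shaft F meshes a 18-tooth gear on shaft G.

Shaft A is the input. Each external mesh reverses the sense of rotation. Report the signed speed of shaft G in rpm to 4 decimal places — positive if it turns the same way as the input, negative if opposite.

+6647.2970 rpm (same as input, |ω| = 6647.2970 rpm)

Stage 1 [59T→89T]: ω = 3482.0000×59/89 = 2308.2921 rpm, dir flips to −; running = −2308.2921
Stage 2 [49T→62T]: ω = 2308.2921×49/62 = 1824.2954 rpm, dir flips to +; running = +1824.2954
Stage 3 [62T→79T]: ω = 1824.2954×62/79 = 1431.7255 rpm, dir flips to −; running = −1431.7255
Stage 4 [78T→50T]: ω = 1431.7255×78/50 = 2233.4918 rpm, dir flips to +; running = +2233.4918
Stage 5 [50T→56T]: ω = 2233.4918×50/56 = 1994.1891 rpm, dir flips to −; running = −1994.1891
Stage 6 [60T→18T]: ω = 1994.1891×60/18 = 6647.2970 rpm, dir flips to +; running = +6647.2970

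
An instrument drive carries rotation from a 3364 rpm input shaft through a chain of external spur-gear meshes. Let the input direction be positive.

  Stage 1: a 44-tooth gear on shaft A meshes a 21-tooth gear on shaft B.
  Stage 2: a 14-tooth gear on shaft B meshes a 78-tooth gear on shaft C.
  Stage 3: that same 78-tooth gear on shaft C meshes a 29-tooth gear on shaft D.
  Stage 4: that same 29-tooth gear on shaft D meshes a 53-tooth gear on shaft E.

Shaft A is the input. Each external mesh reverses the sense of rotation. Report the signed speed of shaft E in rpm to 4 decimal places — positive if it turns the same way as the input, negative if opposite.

Stage 1 [44T→21T]: ω = 3364.0000×44/21 = 7048.3810 rpm, dir flips to −; running = −7048.3810
Stage 2 [14T→78T]: ω = 7048.3810×14/78 = 1265.0940 rpm, dir flips to +; running = +1265.0940
Stage 3 [78T→29T]: ω = 1265.0940×78/29 = 3402.6667 rpm, dir flips to −; running = −3402.6667
Stage 4 [29T→53T]: ω = 3402.6667×29/53 = 1861.8365 rpm, dir flips to +; running = +1861.8365

+1861.8365 rpm (same as input, |ω| = 1861.8365 rpm)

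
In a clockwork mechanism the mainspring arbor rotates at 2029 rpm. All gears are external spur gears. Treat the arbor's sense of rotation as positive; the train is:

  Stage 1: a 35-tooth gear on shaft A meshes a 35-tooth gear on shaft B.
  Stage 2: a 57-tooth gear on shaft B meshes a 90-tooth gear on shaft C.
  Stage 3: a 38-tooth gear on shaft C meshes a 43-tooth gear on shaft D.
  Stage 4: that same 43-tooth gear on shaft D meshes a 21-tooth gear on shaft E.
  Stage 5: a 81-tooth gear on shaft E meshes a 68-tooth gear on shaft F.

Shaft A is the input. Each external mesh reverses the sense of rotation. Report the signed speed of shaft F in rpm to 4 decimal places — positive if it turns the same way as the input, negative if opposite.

Stage 1 [35T→35T]: ω = 2029.0000×35/35 = 2029.0000 rpm, dir flips to −; running = −2029.0000
Stage 2 [57T→90T]: ω = 2029.0000×57/90 = 1285.0333 rpm, dir flips to +; running = +1285.0333
Stage 3 [38T→43T]: ω = 1285.0333×38/43 = 1135.6109 rpm, dir flips to −; running = −1135.6109
Stage 4 [43T→21T]: ω = 1135.6109×43/21 = 2325.2984 rpm, dir flips to +; running = +2325.2984
Stage 5 [81T→68T]: ω = 2325.2984×81/68 = 2769.8408 rpm, dir flips to −; running = −2769.8408

-2769.8408 rpm (opposite to input, |ω| = 2769.8408 rpm)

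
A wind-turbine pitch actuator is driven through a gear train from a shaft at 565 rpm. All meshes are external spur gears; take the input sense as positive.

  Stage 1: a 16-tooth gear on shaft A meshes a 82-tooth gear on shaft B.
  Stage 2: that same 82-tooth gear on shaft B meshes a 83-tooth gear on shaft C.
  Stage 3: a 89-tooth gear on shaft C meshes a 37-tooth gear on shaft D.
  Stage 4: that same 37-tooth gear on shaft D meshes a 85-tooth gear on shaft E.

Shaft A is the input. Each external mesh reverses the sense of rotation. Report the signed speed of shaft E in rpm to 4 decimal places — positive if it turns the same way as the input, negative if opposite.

+114.0411 rpm (same as input, |ω| = 114.0411 rpm)

Stage 1 [16T→82T]: ω = 565.0000×16/82 = 110.2439 rpm, dir flips to −; running = −110.2439
Stage 2 [82T→83T]: ω = 110.2439×82/83 = 108.9157 rpm, dir flips to +; running = +108.9157
Stage 3 [89T→37T]: ω = 108.9157×89/37 = 261.9863 rpm, dir flips to −; running = −261.9863
Stage 4 [37T→85T]: ω = 261.9863×37/85 = 114.0411 rpm, dir flips to +; running = +114.0411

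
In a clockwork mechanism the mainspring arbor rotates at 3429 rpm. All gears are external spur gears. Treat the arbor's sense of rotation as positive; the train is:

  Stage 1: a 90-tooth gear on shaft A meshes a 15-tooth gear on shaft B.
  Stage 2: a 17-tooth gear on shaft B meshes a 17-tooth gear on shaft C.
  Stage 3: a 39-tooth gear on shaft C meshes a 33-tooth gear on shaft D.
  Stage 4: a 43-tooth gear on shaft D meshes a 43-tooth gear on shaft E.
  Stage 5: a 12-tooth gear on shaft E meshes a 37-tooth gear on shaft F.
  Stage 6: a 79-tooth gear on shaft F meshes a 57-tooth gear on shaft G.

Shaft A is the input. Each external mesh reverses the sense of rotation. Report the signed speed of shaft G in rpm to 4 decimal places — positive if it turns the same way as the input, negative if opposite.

Stage 1 [90T→15T]: ω = 3429.0000×90/15 = 20574.0000 rpm, dir flips to −; running = −20574.0000
Stage 2 [17T→17T]: ω = 20574.0000×17/17 = 20574.0000 rpm, dir flips to +; running = +20574.0000
Stage 3 [39T→33T]: ω = 20574.0000×39/33 = 24314.7273 rpm, dir flips to −; running = −24314.7273
Stage 4 [43T→43T]: ω = 24314.7273×43/43 = 24314.7273 rpm, dir flips to +; running = +24314.7273
Stage 5 [12T→37T]: ω = 24314.7273×12/37 = 7885.8575 rpm, dir flips to −; running = −7885.8575
Stage 6 [79T→57T]: ω = 7885.8575×79/57 = 10929.5218 rpm, dir flips to +; running = +10929.5218

+10929.5218 rpm (same as input, |ω| = 10929.5218 rpm)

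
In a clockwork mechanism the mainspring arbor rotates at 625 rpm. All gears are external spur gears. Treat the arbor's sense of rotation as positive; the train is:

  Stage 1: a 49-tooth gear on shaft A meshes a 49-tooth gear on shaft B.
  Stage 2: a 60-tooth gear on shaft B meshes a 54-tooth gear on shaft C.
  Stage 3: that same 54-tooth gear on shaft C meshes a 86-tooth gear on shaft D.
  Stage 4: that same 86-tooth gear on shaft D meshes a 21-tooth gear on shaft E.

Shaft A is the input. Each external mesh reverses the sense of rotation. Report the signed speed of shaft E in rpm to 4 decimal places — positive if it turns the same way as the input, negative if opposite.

Stage 1 [49T→49T]: ω = 625.0000×49/49 = 625.0000 rpm, dir flips to −; running = −625.0000
Stage 2 [60T→54T]: ω = 625.0000×60/54 = 694.4444 rpm, dir flips to +; running = +694.4444
Stage 3 [54T→86T]: ω = 694.4444×54/86 = 436.0465 rpm, dir flips to −; running = −436.0465
Stage 4 [86T→21T]: ω = 436.0465×86/21 = 1785.7143 rpm, dir flips to +; running = +1785.7143

+1785.7143 rpm (same as input, |ω| = 1785.7143 rpm)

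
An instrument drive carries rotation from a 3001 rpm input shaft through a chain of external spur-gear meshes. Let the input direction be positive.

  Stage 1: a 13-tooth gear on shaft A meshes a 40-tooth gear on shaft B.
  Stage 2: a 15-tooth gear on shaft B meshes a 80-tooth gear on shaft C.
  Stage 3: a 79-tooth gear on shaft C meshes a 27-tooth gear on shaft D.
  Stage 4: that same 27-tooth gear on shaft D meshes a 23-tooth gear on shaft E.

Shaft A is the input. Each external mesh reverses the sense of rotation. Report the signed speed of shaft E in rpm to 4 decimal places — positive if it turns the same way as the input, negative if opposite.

Stage 1 [13T→40T]: ω = 3001.0000×13/40 = 975.3250 rpm, dir flips to −; running = −975.3250
Stage 2 [15T→80T]: ω = 975.3250×15/80 = 182.8734 rpm, dir flips to +; running = +182.8734
Stage 3 [79T→27T]: ω = 182.8734×79/27 = 535.0741 rpm, dir flips to −; running = −535.0741
Stage 4 [27T→23T]: ω = 535.0741×27/23 = 628.1305 rpm, dir flips to +; running = +628.1305

+628.1305 rpm (same as input, |ω| = 628.1305 rpm)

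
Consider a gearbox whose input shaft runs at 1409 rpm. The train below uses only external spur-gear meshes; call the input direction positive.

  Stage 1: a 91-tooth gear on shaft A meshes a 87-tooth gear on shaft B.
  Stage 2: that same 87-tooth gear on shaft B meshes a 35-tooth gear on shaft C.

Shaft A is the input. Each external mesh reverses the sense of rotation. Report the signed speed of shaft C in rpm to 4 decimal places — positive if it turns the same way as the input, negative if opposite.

+3663.4000 rpm (same as input, |ω| = 3663.4000 rpm)

Stage 1 [91T→87T]: ω = 1409.0000×91/87 = 1473.7816 rpm, dir flips to −; running = −1473.7816
Stage 2 [87T→35T]: ω = 1473.7816×87/35 = 3663.4000 rpm, dir flips to +; running = +3663.4000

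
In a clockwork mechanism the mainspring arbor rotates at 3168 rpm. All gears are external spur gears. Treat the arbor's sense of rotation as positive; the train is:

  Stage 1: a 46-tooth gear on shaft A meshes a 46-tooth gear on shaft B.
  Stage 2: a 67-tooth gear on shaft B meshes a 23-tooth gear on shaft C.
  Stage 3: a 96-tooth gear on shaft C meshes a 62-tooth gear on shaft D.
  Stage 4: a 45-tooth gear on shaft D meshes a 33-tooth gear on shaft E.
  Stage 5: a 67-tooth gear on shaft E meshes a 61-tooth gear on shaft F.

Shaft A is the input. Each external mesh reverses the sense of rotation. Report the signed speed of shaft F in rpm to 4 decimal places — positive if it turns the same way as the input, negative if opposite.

Stage 1 [46T→46T]: ω = 3168.0000×46/46 = 3168.0000 rpm, dir flips to −; running = −3168.0000
Stage 2 [67T→23T]: ω = 3168.0000×67/23 = 9228.5217 rpm, dir flips to +; running = +9228.5217
Stage 3 [96T→62T]: ω = 9228.5217×96/62 = 14289.3240 rpm, dir flips to −; running = −14289.3240
Stage 4 [45T→33T]: ω = 14289.3240×45/33 = 19485.4418 rpm, dir flips to +; running = +19485.4418
Stage 5 [67T→61T]: ω = 19485.4418×67/61 = 21402.0426 rpm, dir flips to −; running = −21402.0426

-21402.0426 rpm (opposite to input, |ω| = 21402.0426 rpm)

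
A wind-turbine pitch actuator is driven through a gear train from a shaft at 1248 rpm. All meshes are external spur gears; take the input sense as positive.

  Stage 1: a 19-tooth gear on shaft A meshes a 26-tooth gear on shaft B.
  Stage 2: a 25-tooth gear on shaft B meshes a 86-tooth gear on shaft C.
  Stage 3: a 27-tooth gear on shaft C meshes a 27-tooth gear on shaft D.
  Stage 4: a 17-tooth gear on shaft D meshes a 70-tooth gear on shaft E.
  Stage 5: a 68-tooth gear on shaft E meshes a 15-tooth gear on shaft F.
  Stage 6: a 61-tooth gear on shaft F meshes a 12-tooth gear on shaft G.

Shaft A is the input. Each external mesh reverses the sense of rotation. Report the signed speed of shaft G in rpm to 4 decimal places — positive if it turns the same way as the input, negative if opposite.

Stage 1 [19T→26T]: ω = 1248.0000×19/26 = 912.0000 rpm, dir flips to −; running = −912.0000
Stage 2 [25T→86T]: ω = 912.0000×25/86 = 265.1163 rpm, dir flips to +; running = +265.1163
Stage 3 [27T→27T]: ω = 265.1163×27/27 = 265.1163 rpm, dir flips to −; running = −265.1163
Stage 4 [17T→70T]: ω = 265.1163×17/70 = 64.3854 rpm, dir flips to +; running = +64.3854
Stage 5 [68T→15T]: ω = 64.3854×68/15 = 291.8804 rpm, dir flips to −; running = −291.8804
Stage 6 [61T→12T]: ω = 291.8804×61/12 = 1483.7254 rpm, dir flips to +; running = +1483.7254

+1483.7254 rpm (same as input, |ω| = 1483.7254 rpm)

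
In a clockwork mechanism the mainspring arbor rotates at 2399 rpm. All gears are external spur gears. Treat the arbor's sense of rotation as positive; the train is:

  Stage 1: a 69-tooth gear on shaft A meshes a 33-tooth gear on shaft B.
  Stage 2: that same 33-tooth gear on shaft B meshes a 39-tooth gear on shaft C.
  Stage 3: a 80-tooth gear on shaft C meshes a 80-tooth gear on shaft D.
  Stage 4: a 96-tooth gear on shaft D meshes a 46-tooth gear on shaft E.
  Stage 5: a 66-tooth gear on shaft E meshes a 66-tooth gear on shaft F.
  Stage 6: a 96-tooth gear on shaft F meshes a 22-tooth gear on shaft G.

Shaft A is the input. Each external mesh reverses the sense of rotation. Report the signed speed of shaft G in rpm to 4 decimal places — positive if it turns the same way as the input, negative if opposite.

Stage 1 [69T→33T]: ω = 2399.0000×69/33 = 5016.0909 rpm, dir flips to −; running = −5016.0909
Stage 2 [33T→39T]: ω = 5016.0909×33/39 = 4244.3846 rpm, dir flips to +; running = +4244.3846
Stage 3 [80T→80T]: ω = 4244.3846×80/80 = 4244.3846 rpm, dir flips to −; running = −4244.3846
Stage 4 [96T→46T]: ω = 4244.3846×96/46 = 8857.8462 rpm, dir flips to +; running = +8857.8462
Stage 5 [66T→66T]: ω = 8857.8462×66/66 = 8857.8462 rpm, dir flips to −; running = −8857.8462
Stage 6 [96T→22T]: ω = 8857.8462×96/22 = 38652.4196 rpm, dir flips to +; running = +38652.4196

+38652.4196 rpm (same as input, |ω| = 38652.4196 rpm)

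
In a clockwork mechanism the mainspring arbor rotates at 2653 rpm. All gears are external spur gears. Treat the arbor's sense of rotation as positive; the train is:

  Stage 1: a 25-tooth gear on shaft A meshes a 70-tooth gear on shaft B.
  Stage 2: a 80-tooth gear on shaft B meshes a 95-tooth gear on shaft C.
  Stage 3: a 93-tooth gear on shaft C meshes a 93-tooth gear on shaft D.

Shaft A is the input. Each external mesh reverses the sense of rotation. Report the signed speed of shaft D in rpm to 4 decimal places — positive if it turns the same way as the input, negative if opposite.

Stage 1 [25T→70T]: ω = 2653.0000×25/70 = 947.5000 rpm, dir flips to −; running = −947.5000
Stage 2 [80T→95T]: ω = 947.5000×80/95 = 797.8947 rpm, dir flips to +; running = +797.8947
Stage 3 [93T→93T]: ω = 797.8947×93/93 = 797.8947 rpm, dir flips to −; running = −797.8947

-797.8947 rpm (opposite to input, |ω| = 797.8947 rpm)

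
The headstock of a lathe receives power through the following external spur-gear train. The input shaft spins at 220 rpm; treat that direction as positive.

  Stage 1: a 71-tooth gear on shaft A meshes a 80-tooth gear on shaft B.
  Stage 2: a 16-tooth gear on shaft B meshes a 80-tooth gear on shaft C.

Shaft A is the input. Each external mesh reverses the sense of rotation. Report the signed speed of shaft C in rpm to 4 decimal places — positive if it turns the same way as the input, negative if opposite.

+39.0500 rpm (same as input, |ω| = 39.0500 rpm)

Stage 1 [71T→80T]: ω = 220.0000×71/80 = 195.2500 rpm, dir flips to −; running = −195.2500
Stage 2 [16T→80T]: ω = 195.2500×16/80 = 39.0500 rpm, dir flips to +; running = +39.0500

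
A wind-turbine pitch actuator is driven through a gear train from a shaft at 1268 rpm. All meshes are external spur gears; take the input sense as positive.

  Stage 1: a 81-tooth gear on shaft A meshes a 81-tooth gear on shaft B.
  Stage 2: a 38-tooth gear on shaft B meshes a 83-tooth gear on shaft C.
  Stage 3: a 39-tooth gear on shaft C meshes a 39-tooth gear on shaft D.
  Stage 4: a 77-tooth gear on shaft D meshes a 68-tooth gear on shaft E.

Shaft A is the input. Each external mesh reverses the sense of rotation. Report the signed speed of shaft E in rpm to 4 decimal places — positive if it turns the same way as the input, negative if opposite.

+657.3650 rpm (same as input, |ω| = 657.3650 rpm)

Stage 1 [81T→81T]: ω = 1268.0000×81/81 = 1268.0000 rpm, dir flips to −; running = −1268.0000
Stage 2 [38T→83T]: ω = 1268.0000×38/83 = 580.5301 rpm, dir flips to +; running = +580.5301
Stage 3 [39T→39T]: ω = 580.5301×39/39 = 580.5301 rpm, dir flips to −; running = −580.5301
Stage 4 [77T→68T]: ω = 580.5301×77/68 = 657.3650 rpm, dir flips to +; running = +657.3650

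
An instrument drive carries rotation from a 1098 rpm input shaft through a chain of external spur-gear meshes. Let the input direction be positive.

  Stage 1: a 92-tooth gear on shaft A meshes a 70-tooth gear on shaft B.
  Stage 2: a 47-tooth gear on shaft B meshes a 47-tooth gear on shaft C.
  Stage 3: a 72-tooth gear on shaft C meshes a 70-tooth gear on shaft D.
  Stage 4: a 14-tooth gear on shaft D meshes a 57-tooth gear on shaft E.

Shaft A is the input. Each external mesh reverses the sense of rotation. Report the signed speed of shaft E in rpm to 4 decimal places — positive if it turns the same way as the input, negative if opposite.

Stage 1 [92T→70T]: ω = 1098.0000×92/70 = 1443.0857 rpm, dir flips to −; running = −1443.0857
Stage 2 [47T→47T]: ω = 1443.0857×47/47 = 1443.0857 rpm, dir flips to +; running = +1443.0857
Stage 3 [72T→70T]: ω = 1443.0857×72/70 = 1484.3167 rpm, dir flips to −; running = −1484.3167
Stage 4 [14T→57T]: ω = 1484.3167×14/57 = 364.5690 rpm, dir flips to +; running = +364.5690

+364.5690 rpm (same as input, |ω| = 364.5690 rpm)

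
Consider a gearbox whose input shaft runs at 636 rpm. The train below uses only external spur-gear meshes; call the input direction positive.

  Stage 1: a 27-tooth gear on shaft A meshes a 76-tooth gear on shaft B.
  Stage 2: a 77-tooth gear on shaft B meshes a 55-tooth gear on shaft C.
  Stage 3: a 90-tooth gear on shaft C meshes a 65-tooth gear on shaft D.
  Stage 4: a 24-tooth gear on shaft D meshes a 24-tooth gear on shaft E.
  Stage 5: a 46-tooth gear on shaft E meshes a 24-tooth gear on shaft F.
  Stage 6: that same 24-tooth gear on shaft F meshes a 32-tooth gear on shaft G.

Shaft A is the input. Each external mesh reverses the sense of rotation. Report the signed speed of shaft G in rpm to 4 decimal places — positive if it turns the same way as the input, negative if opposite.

Stage 1 [27T→76T]: ω = 636.0000×27/76 = 225.9474 rpm, dir flips to −; running = −225.9474
Stage 2 [77T→55T]: ω = 225.9474×77/55 = 316.3263 rpm, dir flips to +; running = +316.3263
Stage 3 [90T→65T]: ω = 316.3263×90/65 = 437.9903 rpm, dir flips to −; running = −437.9903
Stage 4 [24T→24T]: ω = 437.9903×24/24 = 437.9903 rpm, dir flips to +; running = +437.9903
Stage 5 [46T→24T]: ω = 437.9903×46/24 = 839.4814 rpm, dir flips to −; running = −839.4814
Stage 6 [24T→32T]: ω = 839.4814×24/32 = 629.6110 rpm, dir flips to +; running = +629.6110

+629.6110 rpm (same as input, |ω| = 629.6110 rpm)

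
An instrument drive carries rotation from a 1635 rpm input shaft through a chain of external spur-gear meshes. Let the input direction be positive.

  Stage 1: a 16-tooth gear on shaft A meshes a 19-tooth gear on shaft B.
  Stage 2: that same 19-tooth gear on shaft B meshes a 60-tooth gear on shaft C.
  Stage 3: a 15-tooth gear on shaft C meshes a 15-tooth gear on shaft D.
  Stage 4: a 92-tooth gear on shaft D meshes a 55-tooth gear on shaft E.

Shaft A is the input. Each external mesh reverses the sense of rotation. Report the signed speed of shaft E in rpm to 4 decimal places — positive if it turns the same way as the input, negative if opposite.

Stage 1 [16T→19T]: ω = 1635.0000×16/19 = 1376.8421 rpm, dir flips to −; running = −1376.8421
Stage 2 [19T→60T]: ω = 1376.8421×19/60 = 436.0000 rpm, dir flips to +; running = +436.0000
Stage 3 [15T→15T]: ω = 436.0000×15/15 = 436.0000 rpm, dir flips to −; running = −436.0000
Stage 4 [92T→55T]: ω = 436.0000×92/55 = 729.3091 rpm, dir flips to +; running = +729.3091

+729.3091 rpm (same as input, |ω| = 729.3091 rpm)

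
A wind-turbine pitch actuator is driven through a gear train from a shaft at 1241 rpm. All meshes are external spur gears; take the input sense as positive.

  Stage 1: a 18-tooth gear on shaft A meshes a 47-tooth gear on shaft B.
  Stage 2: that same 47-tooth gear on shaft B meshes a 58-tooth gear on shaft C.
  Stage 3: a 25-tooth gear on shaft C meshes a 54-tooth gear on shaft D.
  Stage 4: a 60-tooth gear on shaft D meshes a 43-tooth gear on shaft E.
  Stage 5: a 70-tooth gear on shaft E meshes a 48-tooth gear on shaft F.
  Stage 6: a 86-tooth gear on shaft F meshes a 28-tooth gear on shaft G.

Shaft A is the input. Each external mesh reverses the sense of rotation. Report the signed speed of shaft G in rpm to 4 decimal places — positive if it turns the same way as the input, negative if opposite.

Stage 1 [18T→47T]: ω = 1241.0000×18/47 = 475.2766 rpm, dir flips to −; running = −475.2766
Stage 2 [47T→58T]: ω = 475.2766×47/58 = 385.1379 rpm, dir flips to +; running = +385.1379
Stage 3 [25T→54T]: ω = 385.1379×25/54 = 178.3046 rpm, dir flips to −; running = −178.3046
Stage 4 [60T→43T]: ω = 178.3046×60/43 = 248.7971 rpm, dir flips to +; running = +248.7971
Stage 5 [70T→48T]: ω = 248.7971×70/48 = 362.8291 rpm, dir flips to −; running = −362.8291
Stage 6 [86T→28T]: ω = 362.8291×86/28 = 1114.4037 rpm, dir flips to +; running = +1114.4037

+1114.4037 rpm (same as input, |ω| = 1114.4037 rpm)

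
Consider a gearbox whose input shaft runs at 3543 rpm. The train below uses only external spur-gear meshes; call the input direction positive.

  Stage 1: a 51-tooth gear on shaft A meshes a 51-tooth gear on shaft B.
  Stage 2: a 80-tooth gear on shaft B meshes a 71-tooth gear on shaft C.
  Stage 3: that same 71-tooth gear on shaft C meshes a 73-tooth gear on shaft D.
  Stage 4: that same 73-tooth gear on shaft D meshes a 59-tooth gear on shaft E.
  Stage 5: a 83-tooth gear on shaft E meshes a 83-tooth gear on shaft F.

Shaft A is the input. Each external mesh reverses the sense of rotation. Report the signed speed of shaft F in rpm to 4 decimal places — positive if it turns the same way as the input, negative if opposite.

-4804.0678 rpm (opposite to input, |ω| = 4804.0678 rpm)

Stage 1 [51T→51T]: ω = 3543.0000×51/51 = 3543.0000 rpm, dir flips to −; running = −3543.0000
Stage 2 [80T→71T]: ω = 3543.0000×80/71 = 3992.1127 rpm, dir flips to +; running = +3992.1127
Stage 3 [71T→73T]: ω = 3992.1127×71/73 = 3882.7397 rpm, dir flips to −; running = −3882.7397
Stage 4 [73T→59T]: ω = 3882.7397×73/59 = 4804.0678 rpm, dir flips to +; running = +4804.0678
Stage 5 [83T→83T]: ω = 4804.0678×83/83 = 4804.0678 rpm, dir flips to −; running = −4804.0678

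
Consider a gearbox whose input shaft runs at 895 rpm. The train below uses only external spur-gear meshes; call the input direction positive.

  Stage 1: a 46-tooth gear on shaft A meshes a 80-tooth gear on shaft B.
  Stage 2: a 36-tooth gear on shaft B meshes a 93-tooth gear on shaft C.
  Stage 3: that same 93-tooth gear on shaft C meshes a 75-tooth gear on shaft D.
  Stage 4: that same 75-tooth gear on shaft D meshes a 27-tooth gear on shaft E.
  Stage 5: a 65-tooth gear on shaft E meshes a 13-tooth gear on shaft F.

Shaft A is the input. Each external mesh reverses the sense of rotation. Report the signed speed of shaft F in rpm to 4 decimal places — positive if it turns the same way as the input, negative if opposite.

Stage 1 [46T→80T]: ω = 895.0000×46/80 = 514.6250 rpm, dir flips to −; running = −514.6250
Stage 2 [36T→93T]: ω = 514.6250×36/93 = 199.2097 rpm, dir flips to +; running = +199.2097
Stage 3 [93T→75T]: ω = 199.2097×93/75 = 247.0200 rpm, dir flips to −; running = −247.0200
Stage 4 [75T→27T]: ω = 247.0200×75/27 = 686.1667 rpm, dir flips to +; running = +686.1667
Stage 5 [65T→13T]: ω = 686.1667×65/13 = 3430.8333 rpm, dir flips to −; running = −3430.8333

-3430.8333 rpm (opposite to input, |ω| = 3430.8333 rpm)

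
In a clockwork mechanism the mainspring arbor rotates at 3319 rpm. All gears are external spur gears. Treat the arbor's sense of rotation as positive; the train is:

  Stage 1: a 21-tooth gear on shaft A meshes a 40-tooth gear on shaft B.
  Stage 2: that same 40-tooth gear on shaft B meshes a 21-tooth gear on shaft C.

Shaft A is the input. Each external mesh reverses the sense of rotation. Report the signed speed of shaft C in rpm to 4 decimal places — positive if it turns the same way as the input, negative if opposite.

+3319.0000 rpm (same as input, |ω| = 3319.0000 rpm)

Stage 1 [21T→40T]: ω = 3319.0000×21/40 = 1742.4750 rpm, dir flips to −; running = −1742.4750
Stage 2 [40T→21T]: ω = 1742.4750×40/21 = 3319.0000 rpm, dir flips to +; running = +3319.0000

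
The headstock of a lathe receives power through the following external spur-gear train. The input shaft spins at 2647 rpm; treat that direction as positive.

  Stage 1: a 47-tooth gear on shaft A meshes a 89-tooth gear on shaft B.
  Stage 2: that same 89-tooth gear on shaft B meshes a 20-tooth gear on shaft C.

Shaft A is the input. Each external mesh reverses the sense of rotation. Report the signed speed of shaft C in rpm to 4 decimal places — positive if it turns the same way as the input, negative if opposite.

Stage 1 [47T→89T]: ω = 2647.0000×47/89 = 1397.8539 rpm, dir flips to −; running = −1397.8539
Stage 2 [89T→20T]: ω = 1397.8539×89/20 = 6220.4500 rpm, dir flips to +; running = +6220.4500

+6220.4500 rpm (same as input, |ω| = 6220.4500 rpm)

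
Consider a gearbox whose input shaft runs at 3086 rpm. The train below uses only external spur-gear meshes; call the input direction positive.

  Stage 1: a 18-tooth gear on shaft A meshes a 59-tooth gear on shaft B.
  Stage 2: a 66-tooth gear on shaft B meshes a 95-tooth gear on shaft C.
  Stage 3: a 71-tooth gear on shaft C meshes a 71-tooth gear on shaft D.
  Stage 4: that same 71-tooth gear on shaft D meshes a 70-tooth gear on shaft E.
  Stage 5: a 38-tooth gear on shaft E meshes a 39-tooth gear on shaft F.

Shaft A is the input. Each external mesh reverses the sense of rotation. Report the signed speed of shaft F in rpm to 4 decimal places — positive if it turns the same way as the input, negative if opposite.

-646.4219 rpm (opposite to input, |ω| = 646.4219 rpm)

Stage 1 [18T→59T]: ω = 3086.0000×18/59 = 941.4915 rpm, dir flips to −; running = −941.4915
Stage 2 [66T→95T]: ω = 941.4915×66/95 = 654.0888 rpm, dir flips to +; running = +654.0888
Stage 3 [71T→71T]: ω = 654.0888×71/71 = 654.0888 rpm, dir flips to −; running = −654.0888
Stage 4 [71T→70T]: ω = 654.0888×71/70 = 663.4330 rpm, dir flips to +; running = +663.4330
Stage 5 [38T→39T]: ω = 663.4330×38/39 = 646.4219 rpm, dir flips to −; running = −646.4219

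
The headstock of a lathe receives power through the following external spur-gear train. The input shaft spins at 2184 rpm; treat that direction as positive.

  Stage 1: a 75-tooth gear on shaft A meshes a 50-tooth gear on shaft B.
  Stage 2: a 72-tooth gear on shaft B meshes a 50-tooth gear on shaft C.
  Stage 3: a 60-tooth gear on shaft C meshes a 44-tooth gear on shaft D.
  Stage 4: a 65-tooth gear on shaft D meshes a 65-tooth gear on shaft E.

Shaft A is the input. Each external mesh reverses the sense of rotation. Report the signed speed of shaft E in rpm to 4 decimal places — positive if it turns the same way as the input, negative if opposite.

+6432.8727 rpm (same as input, |ω| = 6432.8727 rpm)

Stage 1 [75T→50T]: ω = 2184.0000×75/50 = 3276.0000 rpm, dir flips to −; running = −3276.0000
Stage 2 [72T→50T]: ω = 3276.0000×72/50 = 4717.4400 rpm, dir flips to +; running = +4717.4400
Stage 3 [60T→44T]: ω = 4717.4400×60/44 = 6432.8727 rpm, dir flips to −; running = −6432.8727
Stage 4 [65T→65T]: ω = 6432.8727×65/65 = 6432.8727 rpm, dir flips to +; running = +6432.8727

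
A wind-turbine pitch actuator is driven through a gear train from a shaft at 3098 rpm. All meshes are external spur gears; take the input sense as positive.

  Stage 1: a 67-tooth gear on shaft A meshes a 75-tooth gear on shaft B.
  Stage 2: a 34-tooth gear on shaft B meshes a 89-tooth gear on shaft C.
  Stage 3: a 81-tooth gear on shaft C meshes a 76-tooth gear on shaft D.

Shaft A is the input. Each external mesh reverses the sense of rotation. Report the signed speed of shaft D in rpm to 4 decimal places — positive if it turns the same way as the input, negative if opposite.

Stage 1 [67T→75T]: ω = 3098.0000×67/75 = 2767.5467 rpm, dir flips to −; running = −2767.5467
Stage 2 [34T→89T]: ω = 2767.5467×34/89 = 1057.2650 rpm, dir flips to +; running = +1057.2650
Stage 3 [81T→76T]: ω = 1057.2650×81/76 = 1126.8219 rpm, dir flips to −; running = −1126.8219

-1126.8219 rpm (opposite to input, |ω| = 1126.8219 rpm)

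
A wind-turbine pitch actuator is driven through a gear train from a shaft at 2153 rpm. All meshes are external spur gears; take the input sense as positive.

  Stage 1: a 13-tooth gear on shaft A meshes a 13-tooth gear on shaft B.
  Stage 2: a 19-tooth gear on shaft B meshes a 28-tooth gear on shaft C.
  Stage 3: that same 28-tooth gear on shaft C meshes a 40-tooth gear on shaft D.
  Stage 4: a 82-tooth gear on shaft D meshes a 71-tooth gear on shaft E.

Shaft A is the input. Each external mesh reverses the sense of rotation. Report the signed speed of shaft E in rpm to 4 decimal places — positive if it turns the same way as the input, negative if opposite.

+1181.1176 rpm (same as input, |ω| = 1181.1176 rpm)

Stage 1 [13T→13T]: ω = 2153.0000×13/13 = 2153.0000 rpm, dir flips to −; running = −2153.0000
Stage 2 [19T→28T]: ω = 2153.0000×19/28 = 1460.9643 rpm, dir flips to +; running = +1460.9643
Stage 3 [28T→40T]: ω = 1460.9643×28/40 = 1022.6750 rpm, dir flips to −; running = −1022.6750
Stage 4 [82T→71T]: ω = 1022.6750×82/71 = 1181.1176 rpm, dir flips to +; running = +1181.1176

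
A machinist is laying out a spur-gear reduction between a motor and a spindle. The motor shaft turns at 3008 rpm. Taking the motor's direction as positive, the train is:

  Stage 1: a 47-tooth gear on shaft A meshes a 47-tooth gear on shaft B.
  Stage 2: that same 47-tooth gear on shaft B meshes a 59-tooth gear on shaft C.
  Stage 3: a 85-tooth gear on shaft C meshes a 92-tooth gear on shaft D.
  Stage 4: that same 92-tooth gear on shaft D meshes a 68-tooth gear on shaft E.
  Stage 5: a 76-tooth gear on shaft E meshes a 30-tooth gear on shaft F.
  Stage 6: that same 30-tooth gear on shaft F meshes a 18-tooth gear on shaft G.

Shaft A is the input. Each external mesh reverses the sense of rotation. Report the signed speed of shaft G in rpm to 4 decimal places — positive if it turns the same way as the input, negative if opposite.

Stage 1 [47T→47T]: ω = 3008.0000×47/47 = 3008.0000 rpm, dir flips to −; running = −3008.0000
Stage 2 [47T→59T]: ω = 3008.0000×47/59 = 2396.2034 rpm, dir flips to +; running = +2396.2034
Stage 3 [85T→92T]: ω = 2396.2034×85/92 = 2213.8836 rpm, dir flips to −; running = −2213.8836
Stage 4 [92T→68T]: ω = 2213.8836×92/68 = 2995.2542 rpm, dir flips to +; running = +2995.2542
Stage 5 [76T→30T]: ω = 2995.2542×76/30 = 7587.9774 rpm, dir flips to −; running = −7587.9774
Stage 6 [30T→18T]: ω = 7587.9774×30/18 = 12646.6290 rpm, dir flips to +; running = +12646.6290

+12646.6290 rpm (same as input, |ω| = 12646.6290 rpm)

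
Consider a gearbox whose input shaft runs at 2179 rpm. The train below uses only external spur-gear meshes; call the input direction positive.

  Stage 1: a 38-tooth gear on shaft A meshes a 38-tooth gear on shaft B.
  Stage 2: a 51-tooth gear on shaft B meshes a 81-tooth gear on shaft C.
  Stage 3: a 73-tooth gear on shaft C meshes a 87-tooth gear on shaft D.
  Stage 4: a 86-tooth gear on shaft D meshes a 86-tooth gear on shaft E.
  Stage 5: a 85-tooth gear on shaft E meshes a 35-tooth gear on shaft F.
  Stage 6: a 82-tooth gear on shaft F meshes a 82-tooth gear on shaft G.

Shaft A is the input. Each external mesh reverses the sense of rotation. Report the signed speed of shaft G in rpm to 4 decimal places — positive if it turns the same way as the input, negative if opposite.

Stage 1 [38T→38T]: ω = 2179.0000×38/38 = 2179.0000 rpm, dir flips to −; running = −2179.0000
Stage 2 [51T→81T]: ω = 2179.0000×51/81 = 1371.9630 rpm, dir flips to +; running = +1371.9630
Stage 3 [73T→87T]: ω = 1371.9630×73/87 = 1151.1873 rpm, dir flips to −; running = −1151.1873
Stage 4 [86T→86T]: ω = 1151.1873×86/86 = 1151.1873 rpm, dir flips to +; running = +1151.1873
Stage 5 [85T→35T]: ω = 1151.1873×85/35 = 2795.7406 rpm, dir flips to −; running = −2795.7406
Stage 6 [82T→82T]: ω = 2795.7406×82/82 = 2795.7406 rpm, dir flips to +; running = +2795.7406

+2795.7406 rpm (same as input, |ω| = 2795.7406 rpm)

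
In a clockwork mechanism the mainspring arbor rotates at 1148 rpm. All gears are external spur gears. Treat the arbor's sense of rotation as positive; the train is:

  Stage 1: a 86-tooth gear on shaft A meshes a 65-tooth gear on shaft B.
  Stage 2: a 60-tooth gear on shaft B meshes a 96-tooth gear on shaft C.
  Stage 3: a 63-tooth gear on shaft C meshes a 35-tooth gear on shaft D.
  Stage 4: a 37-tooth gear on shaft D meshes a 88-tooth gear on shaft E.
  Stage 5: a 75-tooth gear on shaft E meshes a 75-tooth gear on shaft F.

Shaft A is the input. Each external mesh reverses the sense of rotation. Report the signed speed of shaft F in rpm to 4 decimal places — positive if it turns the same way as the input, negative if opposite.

-718.4533 rpm (opposite to input, |ω| = 718.4533 rpm)

Stage 1 [86T→65T]: ω = 1148.0000×86/65 = 1518.8923 rpm, dir flips to −; running = −1518.8923
Stage 2 [60T→96T]: ω = 1518.8923×60/96 = 949.3077 rpm, dir flips to +; running = +949.3077
Stage 3 [63T→35T]: ω = 949.3077×63/35 = 1708.7538 rpm, dir flips to −; running = −1708.7538
Stage 4 [37T→88T]: ω = 1708.7538×37/88 = 718.4533 rpm, dir flips to +; running = +718.4533
Stage 5 [75T→75T]: ω = 718.4533×75/75 = 718.4533 rpm, dir flips to −; running = −718.4533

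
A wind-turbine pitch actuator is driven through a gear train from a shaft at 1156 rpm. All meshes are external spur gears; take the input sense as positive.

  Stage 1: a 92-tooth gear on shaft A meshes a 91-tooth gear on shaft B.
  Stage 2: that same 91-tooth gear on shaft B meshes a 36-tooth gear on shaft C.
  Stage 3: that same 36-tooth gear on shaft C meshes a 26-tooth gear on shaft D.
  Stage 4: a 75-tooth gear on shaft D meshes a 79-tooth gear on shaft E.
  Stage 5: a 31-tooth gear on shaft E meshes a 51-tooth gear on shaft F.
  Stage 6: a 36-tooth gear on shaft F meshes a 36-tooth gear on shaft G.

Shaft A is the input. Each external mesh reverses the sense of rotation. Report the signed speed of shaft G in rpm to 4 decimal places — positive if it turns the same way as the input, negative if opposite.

Stage 1 [92T→91T]: ω = 1156.0000×92/91 = 1168.7033 rpm, dir flips to −; running = −1168.7033
Stage 2 [91T→36T]: ω = 1168.7033×91/36 = 2954.2222 rpm, dir flips to +; running = +2954.2222
Stage 3 [36T→26T]: ω = 2954.2222×36/26 = 4090.4615 rpm, dir flips to −; running = −4090.4615
Stage 4 [75T→79T]: ω = 4090.4615×75/79 = 3883.3496 rpm, dir flips to +; running = +3883.3496
Stage 5 [31T→51T]: ω = 3883.3496×31/51 = 2360.4674 rpm, dir flips to −; running = −2360.4674
Stage 6 [36T→36T]: ω = 2360.4674×36/36 = 2360.4674 rpm, dir flips to +; running = +2360.4674

+2360.4674 rpm (same as input, |ω| = 2360.4674 rpm)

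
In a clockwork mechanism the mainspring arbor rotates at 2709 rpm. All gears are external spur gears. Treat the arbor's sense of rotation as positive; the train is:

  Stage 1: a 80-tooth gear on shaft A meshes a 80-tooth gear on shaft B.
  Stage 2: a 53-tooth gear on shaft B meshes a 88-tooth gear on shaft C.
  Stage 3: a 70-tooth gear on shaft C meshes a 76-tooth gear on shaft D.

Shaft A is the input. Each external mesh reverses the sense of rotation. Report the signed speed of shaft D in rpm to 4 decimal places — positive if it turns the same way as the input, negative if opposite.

-1502.7497 rpm (opposite to input, |ω| = 1502.7497 rpm)

Stage 1 [80T→80T]: ω = 2709.0000×80/80 = 2709.0000 rpm, dir flips to −; running = −2709.0000
Stage 2 [53T→88T]: ω = 2709.0000×53/88 = 1631.5568 rpm, dir flips to +; running = +1631.5568
Stage 3 [70T→76T]: ω = 1631.5568×70/76 = 1502.7497 rpm, dir flips to −; running = −1502.7497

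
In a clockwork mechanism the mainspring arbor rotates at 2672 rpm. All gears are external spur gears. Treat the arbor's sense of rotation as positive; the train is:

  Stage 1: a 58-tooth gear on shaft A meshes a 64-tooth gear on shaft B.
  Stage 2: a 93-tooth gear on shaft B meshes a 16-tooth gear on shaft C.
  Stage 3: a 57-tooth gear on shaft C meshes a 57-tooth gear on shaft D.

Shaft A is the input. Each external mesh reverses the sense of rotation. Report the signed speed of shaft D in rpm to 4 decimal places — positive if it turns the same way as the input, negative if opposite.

Stage 1 [58T→64T]: ω = 2672.0000×58/64 = 2421.5000 rpm, dir flips to −; running = −2421.5000
Stage 2 [93T→16T]: ω = 2421.5000×93/16 = 14074.9688 rpm, dir flips to +; running = +14074.9688
Stage 3 [57T→57T]: ω = 14074.9688×57/57 = 14074.9688 rpm, dir flips to −; running = −14074.9688

-14074.9688 rpm (opposite to input, |ω| = 14074.9688 rpm)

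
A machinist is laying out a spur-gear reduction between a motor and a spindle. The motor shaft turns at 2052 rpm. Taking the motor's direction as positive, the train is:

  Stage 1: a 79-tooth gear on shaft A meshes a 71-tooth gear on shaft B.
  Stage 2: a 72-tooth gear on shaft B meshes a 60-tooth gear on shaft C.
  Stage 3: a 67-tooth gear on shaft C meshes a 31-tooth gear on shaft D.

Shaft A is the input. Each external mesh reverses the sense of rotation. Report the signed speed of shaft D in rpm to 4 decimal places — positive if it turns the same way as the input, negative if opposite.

-5921.6189 rpm (opposite to input, |ω| = 5921.6189 rpm)

Stage 1 [79T→71T]: ω = 2052.0000×79/71 = 2283.2113 rpm, dir flips to −; running = −2283.2113
Stage 2 [72T→60T]: ω = 2283.2113×72/60 = 2739.8535 rpm, dir flips to +; running = +2739.8535
Stage 3 [67T→31T]: ω = 2739.8535×67/31 = 5921.6189 rpm, dir flips to −; running = −5921.6189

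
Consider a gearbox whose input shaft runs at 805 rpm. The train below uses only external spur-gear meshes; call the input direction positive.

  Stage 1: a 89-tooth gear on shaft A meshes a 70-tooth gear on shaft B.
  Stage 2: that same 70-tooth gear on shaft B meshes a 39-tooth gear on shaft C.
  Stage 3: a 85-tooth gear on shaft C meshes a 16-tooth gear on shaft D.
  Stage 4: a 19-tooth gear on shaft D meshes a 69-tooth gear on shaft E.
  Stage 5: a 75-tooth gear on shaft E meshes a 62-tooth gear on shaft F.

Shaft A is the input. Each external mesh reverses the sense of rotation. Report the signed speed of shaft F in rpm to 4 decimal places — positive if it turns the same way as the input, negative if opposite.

-3250.8304 rpm (opposite to input, |ω| = 3250.8304 rpm)

Stage 1 [89T→70T]: ω = 805.0000×89/70 = 1023.5000 rpm, dir flips to −; running = −1023.5000
Stage 2 [70T→39T]: ω = 1023.5000×70/39 = 1837.0513 rpm, dir flips to +; running = +1837.0513
Stage 3 [85T→16T]: ω = 1837.0513×85/16 = 9759.3349 rpm, dir flips to −; running = −9759.3349
Stage 4 [19T→69T]: ω = 9759.3349×19/69 = 2687.3531 rpm, dir flips to +; running = +2687.3531
Stage 5 [75T→62T]: ω = 2687.3531×75/62 = 3250.8304 rpm, dir flips to −; running = −3250.8304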